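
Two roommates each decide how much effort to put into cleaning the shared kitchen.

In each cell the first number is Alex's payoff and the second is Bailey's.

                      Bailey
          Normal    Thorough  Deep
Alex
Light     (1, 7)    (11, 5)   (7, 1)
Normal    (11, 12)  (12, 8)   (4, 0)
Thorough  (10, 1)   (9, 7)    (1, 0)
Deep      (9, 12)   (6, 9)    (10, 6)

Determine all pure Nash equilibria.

Pure NE: (Normal, Normal)

(Light, Normal): Alex can switch to Normal (1 → 11). Not NE.
(Light, Thorough): Alex can switch to Normal (11 → 12). Not NE.
(Light, Deep): Alex can switch to Deep (7 → 10). Not NE.
(Normal, Normal): Alex gets 11, best alternative 10; Bailey gets 12, best alternative 8. No profitable deviation — NE.
(Normal, Thorough): Bailey can switch to Normal (8 → 12). Not NE.
(Normal, Deep): Alex can switch to Light (4 → 7). Not NE.
(Thorough, Normal): Alex can switch to Normal (10 → 11). Not NE.
(Thorough, Thorough): Alex can switch to Light (9 → 11). Not NE.
(Thorough, Deep): Alex can switch to Light (1 → 7). Not NE.
(Deep, Normal): Alex can switch to Normal (9 → 11). Not NE.
(Deep, Thorough): Alex can switch to Light (6 → 11). Not NE.
(Deep, Deep): Bailey can switch to Normal (6 → 12). Not NE.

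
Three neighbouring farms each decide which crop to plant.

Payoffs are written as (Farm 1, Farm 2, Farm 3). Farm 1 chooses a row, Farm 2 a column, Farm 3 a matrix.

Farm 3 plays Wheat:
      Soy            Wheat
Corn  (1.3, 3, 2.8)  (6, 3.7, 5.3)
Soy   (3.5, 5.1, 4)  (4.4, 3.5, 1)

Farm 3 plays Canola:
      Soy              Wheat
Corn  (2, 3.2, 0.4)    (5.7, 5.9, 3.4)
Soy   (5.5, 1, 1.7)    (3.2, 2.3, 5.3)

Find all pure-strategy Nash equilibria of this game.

(Corn, Wheat, Wheat), (Soy, Soy, Wheat)

(Corn, Soy, Wheat): Farm 1 can switch to Soy (1.3 → 3.5). Not NE.
(Corn, Soy, Canola): Farm 1 can switch to Soy (2 → 5.5). Not NE.
(Corn, Wheat, Wheat): Farm 1 gets 6, best alternative 4.4; Farm 2 gets 3.7, best alternative 3; Farm 3 gets 5.3, best alternative 3.4. No profitable deviation — NE.
(Corn, Wheat, Canola): Farm 3 can switch to Wheat (3.4 → 5.3). Not NE.
(Soy, Soy, Wheat): Farm 1 gets 3.5, best alternative 1.3; Farm 2 gets 5.1, best alternative 3.5; Farm 3 gets 4, best alternative 1.7. No profitable deviation — NE.
(Soy, Soy, Canola): Farm 2 can switch to Wheat (1 → 2.3). Not NE.
(Soy, Wheat, Wheat): Farm 1 can switch to Corn (4.4 → 6). Not NE.
(Soy, Wheat, Canola): Farm 1 can switch to Corn (3.2 → 5.7). Not NE.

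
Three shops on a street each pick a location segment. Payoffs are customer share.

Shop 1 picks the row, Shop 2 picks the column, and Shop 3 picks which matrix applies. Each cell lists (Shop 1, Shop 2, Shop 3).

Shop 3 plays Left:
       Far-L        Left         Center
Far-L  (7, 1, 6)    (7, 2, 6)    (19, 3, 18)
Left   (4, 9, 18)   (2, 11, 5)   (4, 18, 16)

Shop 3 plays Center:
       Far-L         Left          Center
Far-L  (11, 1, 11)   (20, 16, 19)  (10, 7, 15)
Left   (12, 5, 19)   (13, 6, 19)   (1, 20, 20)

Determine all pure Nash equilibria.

Shop 1 against (Far-L, Left): payoffs 7, 4 → best response Far-L.
Shop 1 against (Far-L, Center): payoffs 11, 12 → best response Left.
Shop 1 against (Left, Left): payoffs 7, 2 → best response Far-L.
Shop 1 against (Left, Center): payoffs 20, 13 → best response Far-L.
Shop 1 against (Center, Left): payoffs 19, 4 → best response Far-L.
Shop 1 against (Center, Center): payoffs 10, 1 → best response Far-L.
Shop 2 against (Far-L, Left): payoffs 1, 2, 3 → best response Center.
Shop 2 against (Far-L, Center): payoffs 1, 16, 7 → best response Left.
Shop 2 against (Left, Left): payoffs 9, 11, 18 → best response Center.
Shop 2 against (Left, Center): payoffs 5, 6, 20 → best response Center.
Shop 3 against (Far-L, Far-L): payoffs 6, 11 → best response Center.
Shop 3 against (Far-L, Left): payoffs 6, 19 → best response Center.
Shop 3 against (Far-L, Center): payoffs 18, 15 → best response Left.
Shop 3 against (Left, Far-L): payoffs 18, 19 → best response Center.
Shop 3 against (Left, Left): payoffs 5, 19 → best response Center.
Shop 3 against (Left, Center): payoffs 16, 20 → best response Center.
Mutual best responses: (Far-L, Left, Center); (Far-L, Center, Left).

(Far-L, Left, Center) and (Far-L, Center, Left)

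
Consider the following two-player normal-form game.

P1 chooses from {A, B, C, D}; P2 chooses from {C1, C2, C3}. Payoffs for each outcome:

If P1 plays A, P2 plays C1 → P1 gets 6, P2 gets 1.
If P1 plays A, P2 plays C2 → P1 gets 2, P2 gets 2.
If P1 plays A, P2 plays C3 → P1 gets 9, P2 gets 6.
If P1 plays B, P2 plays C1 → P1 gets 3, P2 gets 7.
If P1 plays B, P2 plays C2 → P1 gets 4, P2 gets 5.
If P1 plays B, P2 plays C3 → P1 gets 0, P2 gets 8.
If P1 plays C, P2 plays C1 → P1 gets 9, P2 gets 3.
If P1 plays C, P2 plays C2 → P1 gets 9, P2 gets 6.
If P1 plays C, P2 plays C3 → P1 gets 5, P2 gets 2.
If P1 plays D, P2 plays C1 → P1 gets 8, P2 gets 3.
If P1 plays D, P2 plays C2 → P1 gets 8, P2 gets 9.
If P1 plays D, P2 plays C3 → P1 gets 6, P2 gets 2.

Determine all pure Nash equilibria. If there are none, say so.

Pure-strategy Nash equilibria: (A, C3), (C, C2)

(A, C1): P1 can switch to C (6 → 9). Not NE.
(A, C2): P1 can switch to B (2 → 4). Not NE.
(A, C3): P1 gets 9, best alternative 6; P2 gets 6, best alternative 2. No profitable deviation — NE.
(B, C1): P1 can switch to A (3 → 6). Not NE.
(B, C2): P1 can switch to C (4 → 9). Not NE.
(B, C3): P1 can switch to A (0 → 9). Not NE.
(C, C1): P2 can switch to C2 (3 → 6). Not NE.
(C, C2): P1 gets 9, best alternative 8; P2 gets 6, best alternative 3. No profitable deviation — NE.
(The remaining 4 profiles each have a profitable deviation by the same check.)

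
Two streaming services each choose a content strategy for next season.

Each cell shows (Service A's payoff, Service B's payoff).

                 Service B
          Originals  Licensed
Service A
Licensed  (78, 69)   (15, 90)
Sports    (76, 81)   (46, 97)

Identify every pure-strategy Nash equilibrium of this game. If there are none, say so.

(Licensed, Originals): Service B can switch to Licensed (69 → 90). Not NE.
(Licensed, Licensed): Service A can switch to Sports (15 → 46). Not NE.
(Sports, Originals): Service A can switch to Licensed (76 → 78). Not NE.
(Sports, Licensed): Service A gets 46, best alternative 15; Service B gets 97, best alternative 81. No profitable deviation — NE.

The unique pure-strategy Nash equilibrium is (Sports, Licensed).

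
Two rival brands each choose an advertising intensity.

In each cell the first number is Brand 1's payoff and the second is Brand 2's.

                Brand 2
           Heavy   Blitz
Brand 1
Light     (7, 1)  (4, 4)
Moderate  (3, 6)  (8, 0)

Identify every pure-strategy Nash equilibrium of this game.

none

Brand 1 against Heavy: payoffs 7, 3 → best response Light.
Brand 1 against Blitz: payoffs 4, 8 → best response Moderate.
Brand 2 against Light: payoffs 1, 4 → best response Blitz.
Brand 2 against Moderate: payoffs 6, 0 → best response Heavy.
No profile is a mutual best response for all players.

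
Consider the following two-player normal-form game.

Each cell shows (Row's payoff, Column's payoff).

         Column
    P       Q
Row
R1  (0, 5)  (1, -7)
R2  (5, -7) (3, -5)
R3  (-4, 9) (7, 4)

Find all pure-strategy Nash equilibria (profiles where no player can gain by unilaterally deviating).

(R1, P): Row can switch to R2 (0 → 5). Not NE.
(R1, Q): Row can switch to R2 (1 → 3). Not NE.
(R2, P): Column can switch to Q (-7 → -5). Not NE.
(R2, Q): Row can switch to R3 (3 → 7). Not NE.
(R3, P): Row can switch to R1 (-4 → 0). Not NE.
(R3, Q): Column can switch to P (4 → 9). Not NE.

There is no pure-strategy Nash equilibrium.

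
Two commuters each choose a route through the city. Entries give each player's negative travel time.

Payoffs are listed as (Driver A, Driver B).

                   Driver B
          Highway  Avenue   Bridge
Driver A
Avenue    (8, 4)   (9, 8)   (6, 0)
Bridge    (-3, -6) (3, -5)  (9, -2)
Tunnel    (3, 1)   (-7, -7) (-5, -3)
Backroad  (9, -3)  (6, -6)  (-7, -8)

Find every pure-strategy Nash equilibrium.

(Avenue, Avenue) and (Bridge, Bridge) and (Backroad, Highway)

Driver A against Highway: payoffs 8, -3, 3, 9 → best response Backroad.
Driver A against Avenue: payoffs 9, 3, -7, 6 → best response Avenue.
Driver A against Bridge: payoffs 6, 9, -5, -7 → best response Bridge.
Driver B against Avenue: payoffs 4, 8, 0 → best response Avenue.
Driver B against Bridge: payoffs -6, -5, -2 → best response Bridge.
Driver B against Tunnel: payoffs 1, -7, -3 → best response Highway.
Driver B against Backroad: payoffs -3, -6, -8 → best response Highway.
Mutual best responses: (Avenue, Avenue); (Bridge, Bridge); (Backroad, Highway).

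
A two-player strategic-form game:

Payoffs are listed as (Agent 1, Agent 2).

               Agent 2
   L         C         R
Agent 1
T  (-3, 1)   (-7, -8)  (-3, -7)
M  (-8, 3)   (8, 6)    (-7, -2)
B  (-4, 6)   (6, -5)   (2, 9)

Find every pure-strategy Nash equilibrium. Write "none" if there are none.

The pure Nash equilibria are (T, L); (M, C); (B, R).

Mark each player's best response to every combination of opponents' strategies; a profile where every player is best-responding is a pure Nash equilibrium.
Agent 1 against L: payoffs -3, -8, -4 → best response T.
Agent 1 against C: payoffs -7, 8, 6 → best response M.
Agent 1 against R: payoffs -3, -7, 2 → best response B.
Agent 2 against T: payoffs 1, -8, -7 → best response L.
Agent 2 against M: payoffs 3, 6, -2 → best response C.
Agent 2 against B: payoffs 6, -5, 9 → best response R.
Mutual best responses: (T, L); (M, C); (B, R).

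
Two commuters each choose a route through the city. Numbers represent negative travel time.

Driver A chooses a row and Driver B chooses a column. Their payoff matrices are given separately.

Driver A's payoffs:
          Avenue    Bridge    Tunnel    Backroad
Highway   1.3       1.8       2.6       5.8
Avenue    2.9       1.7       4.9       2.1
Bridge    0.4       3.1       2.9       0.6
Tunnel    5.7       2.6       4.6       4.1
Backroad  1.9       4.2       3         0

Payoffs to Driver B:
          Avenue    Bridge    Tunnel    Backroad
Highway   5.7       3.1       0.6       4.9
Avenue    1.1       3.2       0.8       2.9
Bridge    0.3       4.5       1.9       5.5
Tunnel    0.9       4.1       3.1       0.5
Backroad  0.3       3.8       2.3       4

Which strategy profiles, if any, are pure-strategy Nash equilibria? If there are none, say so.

none

Mark each player's best response to every combination of opponents' strategies; a profile where every player is best-responding is a pure Nash equilibrium.
Driver A against Avenue: payoffs 1.3, 2.9, 0.4, 5.7, 1.9 → best response Tunnel.
Driver A against Bridge: payoffs 1.8, 1.7, 3.1, 2.6, 4.2 → best response Backroad.
Driver A against Tunnel: payoffs 2.6, 4.9, 2.9, 4.6, 3 → best response Avenue.
Driver A against Backroad: payoffs 5.8, 2.1, 0.6, 4.1, 0 → best response Highway.
Driver B against Highway: payoffs 5.7, 3.1, 0.6, 4.9 → best response Avenue.
Driver B against Avenue: payoffs 1.1, 3.2, 0.8, 2.9 → best response Bridge.
Driver B against Bridge: payoffs 0.3, 4.5, 1.9, 5.5 → best response Backroad.
Driver B against Tunnel: payoffs 0.9, 4.1, 3.1, 0.5 → best response Bridge.
Driver B against Backroad: payoffs 0.3, 3.8, 2.3, 4 → best response Backroad.
No profile is a mutual best response for all players.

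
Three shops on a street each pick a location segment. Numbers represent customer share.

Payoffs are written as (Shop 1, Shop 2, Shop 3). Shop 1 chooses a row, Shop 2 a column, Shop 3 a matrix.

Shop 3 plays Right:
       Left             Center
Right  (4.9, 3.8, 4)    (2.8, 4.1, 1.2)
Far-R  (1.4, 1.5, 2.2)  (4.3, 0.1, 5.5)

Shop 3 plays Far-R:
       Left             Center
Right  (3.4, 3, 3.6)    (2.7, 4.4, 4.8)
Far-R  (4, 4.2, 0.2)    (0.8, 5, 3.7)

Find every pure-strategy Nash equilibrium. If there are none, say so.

For each player, find the best response to each opponent profile; mutual best responses are the pure NE.
Shop 1 against (Left, Right): payoffs 4.9, 1.4 → best response Right.
Shop 1 against (Left, Far-R): payoffs 3.4, 4 → best response Far-R.
Shop 1 against (Center, Right): payoffs 2.8, 4.3 → best response Far-R.
Shop 1 against (Center, Far-R): payoffs 2.7, 0.8 → best response Right.
Shop 2 against (Right, Right): payoffs 3.8, 4.1 → best response Center.
Shop 2 against (Right, Far-R): payoffs 3, 4.4 → best response Center.
Shop 2 against (Far-R, Right): payoffs 1.5, 0.1 → best response Left.
Shop 2 against (Far-R, Far-R): payoffs 4.2, 5 → best response Center.
Shop 3 against (Right, Left): payoffs 4, 3.6 → best response Right.
Shop 3 against (Right, Center): payoffs 1.2, 4.8 → best response Far-R.
Shop 3 against (Far-R, Left): payoffs 2.2, 0.2 → best response Right.
Shop 3 against (Far-R, Center): payoffs 5.5, 3.7 → best response Right.
Mutual best responses: (Right, Center, Far-R).

Pure NE: (Right, Center, Far-R)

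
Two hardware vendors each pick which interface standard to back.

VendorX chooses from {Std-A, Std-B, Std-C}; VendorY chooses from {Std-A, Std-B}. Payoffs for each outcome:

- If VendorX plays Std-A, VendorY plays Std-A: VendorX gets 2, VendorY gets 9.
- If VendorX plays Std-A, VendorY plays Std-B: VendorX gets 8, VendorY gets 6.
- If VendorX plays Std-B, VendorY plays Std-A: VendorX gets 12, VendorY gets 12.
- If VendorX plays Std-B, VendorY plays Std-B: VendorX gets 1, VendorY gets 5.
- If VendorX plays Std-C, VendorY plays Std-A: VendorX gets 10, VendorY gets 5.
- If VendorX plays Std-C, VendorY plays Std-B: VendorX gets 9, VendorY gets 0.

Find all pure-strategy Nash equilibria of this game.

VendorX against Std-A: payoffs 2, 12, 10 → best response Std-B.
VendorX against Std-B: payoffs 8, 1, 9 → best response Std-C.
VendorY against Std-A: payoffs 9, 6 → best response Std-A.
VendorY against Std-B: payoffs 12, 5 → best response Std-A.
VendorY against Std-C: payoffs 5, 0 → best response Std-A.
Mutual best responses: (Std-B, Std-A).

Pure NE: (Std-B, Std-A)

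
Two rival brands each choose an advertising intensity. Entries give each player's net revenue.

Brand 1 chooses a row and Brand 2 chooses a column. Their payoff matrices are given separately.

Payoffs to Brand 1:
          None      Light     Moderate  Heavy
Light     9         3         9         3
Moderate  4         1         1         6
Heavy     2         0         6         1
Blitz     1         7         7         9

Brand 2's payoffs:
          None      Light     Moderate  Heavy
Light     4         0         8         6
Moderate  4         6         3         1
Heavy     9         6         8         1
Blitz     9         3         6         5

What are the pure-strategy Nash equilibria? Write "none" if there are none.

Brand 1 against None: payoffs 9, 4, 2, 1 → best response Light.
Brand 1 against Light: payoffs 3, 1, 0, 7 → best response Blitz.
Brand 1 against Moderate: payoffs 9, 1, 6, 7 → best response Light.
Brand 1 against Heavy: payoffs 3, 6, 1, 9 → best response Blitz.
Brand 2 against Light: payoffs 4, 0, 8, 6 → best response Moderate.
Brand 2 against Moderate: payoffs 4, 6, 3, 1 → best response Light.
Brand 2 against Heavy: payoffs 9, 6, 8, 1 → best response None.
Brand 2 against Blitz: payoffs 9, 3, 6, 5 → best response None.
Mutual best responses: (Light, Moderate).

(Light, Moderate)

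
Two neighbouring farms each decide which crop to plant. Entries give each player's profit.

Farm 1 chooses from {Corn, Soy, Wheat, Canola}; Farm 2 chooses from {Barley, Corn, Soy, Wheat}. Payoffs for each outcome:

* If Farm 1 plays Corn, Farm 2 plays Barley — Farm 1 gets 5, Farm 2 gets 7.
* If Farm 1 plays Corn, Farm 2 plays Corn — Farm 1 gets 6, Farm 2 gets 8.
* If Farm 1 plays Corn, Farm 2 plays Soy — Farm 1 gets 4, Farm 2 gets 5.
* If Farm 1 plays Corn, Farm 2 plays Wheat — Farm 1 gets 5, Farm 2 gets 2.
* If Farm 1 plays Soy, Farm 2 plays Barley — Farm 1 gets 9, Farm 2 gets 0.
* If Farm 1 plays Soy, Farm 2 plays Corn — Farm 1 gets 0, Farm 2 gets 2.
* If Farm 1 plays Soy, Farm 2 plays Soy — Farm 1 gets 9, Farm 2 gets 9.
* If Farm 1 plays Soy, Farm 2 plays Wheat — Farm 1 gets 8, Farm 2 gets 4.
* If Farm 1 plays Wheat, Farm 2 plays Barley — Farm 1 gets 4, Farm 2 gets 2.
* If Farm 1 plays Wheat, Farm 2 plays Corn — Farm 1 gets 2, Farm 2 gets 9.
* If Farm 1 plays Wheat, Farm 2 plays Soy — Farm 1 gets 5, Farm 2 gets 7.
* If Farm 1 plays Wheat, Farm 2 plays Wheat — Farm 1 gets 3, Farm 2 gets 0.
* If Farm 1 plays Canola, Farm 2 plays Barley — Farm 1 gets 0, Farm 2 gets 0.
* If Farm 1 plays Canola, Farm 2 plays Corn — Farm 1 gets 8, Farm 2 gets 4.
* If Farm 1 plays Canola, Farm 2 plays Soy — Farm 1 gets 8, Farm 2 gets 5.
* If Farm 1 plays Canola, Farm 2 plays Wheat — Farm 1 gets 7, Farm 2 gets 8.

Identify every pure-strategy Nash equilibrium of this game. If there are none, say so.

The unique pure-strategy Nash equilibrium is (Soy, Soy).

(Corn, Barley): Farm 1 can switch to Soy (5 → 9). Not NE.
(Corn, Corn): Farm 1 can switch to Canola (6 → 8). Not NE.
(Corn, Soy): Farm 1 can switch to Soy (4 → 9). Not NE.
(Corn, Wheat): Farm 1 can switch to Soy (5 → 8). Not NE.
(Soy, Barley): Farm 2 can switch to Corn (0 → 2). Not NE.
(Soy, Corn): Farm 1 can switch to Corn (0 → 6). Not NE.
(Soy, Soy): Farm 1 gets 9, best alternative 8; Farm 2 gets 9, best alternative 4. No profitable deviation — NE.
(Soy, Wheat): Farm 2 can switch to Soy (4 → 9). Not NE.
(Wheat, Barley): Farm 1 can switch to Corn (4 → 5). Not NE.
(Wheat, Corn): Farm 1 can switch to Corn (2 → 6). Not NE.
(Wheat, Soy): Farm 1 can switch to Soy (5 → 9). Not NE.
(Wheat, Wheat): Farm 1 can switch to Corn (3 → 5). Not NE.
(Canola, Barley): Farm 1 can switch to Corn (0 → 5). Not NE.
(The remaining 3 profiles each have a profitable deviation by the same check.)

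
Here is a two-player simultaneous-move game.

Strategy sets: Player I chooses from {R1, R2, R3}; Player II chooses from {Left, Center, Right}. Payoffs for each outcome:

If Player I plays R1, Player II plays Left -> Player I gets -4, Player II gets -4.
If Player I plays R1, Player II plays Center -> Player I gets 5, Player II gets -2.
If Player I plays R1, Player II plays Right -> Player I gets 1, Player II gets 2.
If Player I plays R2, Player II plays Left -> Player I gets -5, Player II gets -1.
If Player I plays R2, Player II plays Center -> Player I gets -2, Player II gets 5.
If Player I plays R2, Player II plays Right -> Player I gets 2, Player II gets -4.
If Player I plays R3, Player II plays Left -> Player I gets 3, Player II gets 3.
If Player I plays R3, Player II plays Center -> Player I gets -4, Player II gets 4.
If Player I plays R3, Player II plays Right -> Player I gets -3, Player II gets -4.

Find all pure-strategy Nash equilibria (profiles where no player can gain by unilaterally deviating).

This game has no pure Nash equilibrium.

For each strategy profile, look for a profitable unilateral deviation.
(R1, Left): Player I can switch to R3 (-4 → 3). Not NE.
(R1, Center): Player II can switch to Right (-2 → 2). Not NE.
(R1, Right): Player I can switch to R2 (1 → 2). Not NE.
(R2, Left): Player I can switch to R1 (-5 → -4). Not NE.
(R2, Center): Player I can switch to R1 (-2 → 5). Not NE.
(R2, Right): Player II can switch to Left (-4 → -1). Not NE.
(R3, Left): Player II can switch to Center (3 → 4). Not NE.
(R3, Center): Player I can switch to R1 (-4 → 5). Not NE.
(R3, Right): Player I can switch to R1 (-3 → 1). Not NE.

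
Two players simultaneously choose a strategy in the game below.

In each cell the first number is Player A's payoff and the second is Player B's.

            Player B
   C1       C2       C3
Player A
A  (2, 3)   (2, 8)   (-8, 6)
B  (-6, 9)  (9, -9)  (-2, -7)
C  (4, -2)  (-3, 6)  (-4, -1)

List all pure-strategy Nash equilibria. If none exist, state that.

No pure-strategy Nash equilibrium.

Player A against C1: payoffs 2, -6, 4 → best response C.
Player A against C2: payoffs 2, 9, -3 → best response B.
Player A against C3: payoffs -8, -2, -4 → best response B.
Player B against A: payoffs 3, 8, 6 → best response C2.
Player B against B: payoffs 9, -9, -7 → best response C1.
Player B against C: payoffs -2, 6, -1 → best response C2.
No profile is a mutual best response for all players.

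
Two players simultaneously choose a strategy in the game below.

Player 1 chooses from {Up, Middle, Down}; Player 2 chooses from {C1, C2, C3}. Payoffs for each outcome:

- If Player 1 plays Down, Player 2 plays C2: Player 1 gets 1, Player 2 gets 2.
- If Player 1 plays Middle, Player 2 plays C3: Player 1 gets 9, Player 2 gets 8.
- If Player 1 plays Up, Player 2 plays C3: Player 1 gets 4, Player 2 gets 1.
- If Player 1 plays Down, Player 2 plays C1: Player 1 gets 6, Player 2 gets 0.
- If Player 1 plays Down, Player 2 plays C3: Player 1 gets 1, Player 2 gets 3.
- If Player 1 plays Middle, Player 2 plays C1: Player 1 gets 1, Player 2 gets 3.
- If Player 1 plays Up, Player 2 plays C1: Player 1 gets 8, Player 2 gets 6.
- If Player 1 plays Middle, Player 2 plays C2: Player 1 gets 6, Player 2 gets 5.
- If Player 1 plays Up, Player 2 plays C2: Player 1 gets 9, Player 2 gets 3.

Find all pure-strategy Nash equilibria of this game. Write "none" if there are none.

The pure Nash equilibria are (Up, C1), (Middle, C3).

Mark each player's best response to every combination of opponents' strategies; a profile where every player is best-responding is a pure Nash equilibrium.
Player 1 against C1: payoffs 8, 1, 6 → best response Up.
Player 1 against C2: payoffs 9, 6, 1 → best response Up.
Player 1 against C3: payoffs 4, 9, 1 → best response Middle.
Player 2 against Up: payoffs 6, 3, 1 → best response C1.
Player 2 against Middle: payoffs 3, 5, 8 → best response C3.
Player 2 against Down: payoffs 0, 2, 3 → best response C3.
Mutual best responses: (Up, C1); (Middle, C3).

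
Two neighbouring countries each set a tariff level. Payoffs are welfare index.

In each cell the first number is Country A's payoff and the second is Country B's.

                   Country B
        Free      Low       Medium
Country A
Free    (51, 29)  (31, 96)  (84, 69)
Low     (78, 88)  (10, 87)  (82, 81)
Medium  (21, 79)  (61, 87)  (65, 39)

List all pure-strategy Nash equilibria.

The pure Nash equilibria are (Low, Free) and (Medium, Low).

Country A against Free: payoffs 51, 78, 21 → best response Low.
Country A against Low: payoffs 31, 10, 61 → best response Medium.
Country A against Medium: payoffs 84, 82, 65 → best response Free.
Country B against Free: payoffs 29, 96, 69 → best response Low.
Country B against Low: payoffs 88, 87, 81 → best response Free.
Country B against Medium: payoffs 79, 87, 39 → best response Low.
Mutual best responses: (Low, Free); (Medium, Low).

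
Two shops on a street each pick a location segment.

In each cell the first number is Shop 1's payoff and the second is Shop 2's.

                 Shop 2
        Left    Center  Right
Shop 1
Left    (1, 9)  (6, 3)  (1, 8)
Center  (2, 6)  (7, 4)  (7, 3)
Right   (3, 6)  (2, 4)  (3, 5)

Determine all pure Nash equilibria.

Shop 1 against Left: payoffs 1, 2, 3 → best response Right.
Shop 1 against Center: payoffs 6, 7, 2 → best response Center.
Shop 1 against Right: payoffs 1, 7, 3 → best response Center.
Shop 2 against Left: payoffs 9, 3, 8 → best response Left.
Shop 2 against Center: payoffs 6, 4, 3 → best response Left.
Shop 2 against Right: payoffs 6, 4, 5 → best response Left.
Mutual best responses: (Right, Left).

The unique pure-strategy Nash equilibrium is (Right, Left).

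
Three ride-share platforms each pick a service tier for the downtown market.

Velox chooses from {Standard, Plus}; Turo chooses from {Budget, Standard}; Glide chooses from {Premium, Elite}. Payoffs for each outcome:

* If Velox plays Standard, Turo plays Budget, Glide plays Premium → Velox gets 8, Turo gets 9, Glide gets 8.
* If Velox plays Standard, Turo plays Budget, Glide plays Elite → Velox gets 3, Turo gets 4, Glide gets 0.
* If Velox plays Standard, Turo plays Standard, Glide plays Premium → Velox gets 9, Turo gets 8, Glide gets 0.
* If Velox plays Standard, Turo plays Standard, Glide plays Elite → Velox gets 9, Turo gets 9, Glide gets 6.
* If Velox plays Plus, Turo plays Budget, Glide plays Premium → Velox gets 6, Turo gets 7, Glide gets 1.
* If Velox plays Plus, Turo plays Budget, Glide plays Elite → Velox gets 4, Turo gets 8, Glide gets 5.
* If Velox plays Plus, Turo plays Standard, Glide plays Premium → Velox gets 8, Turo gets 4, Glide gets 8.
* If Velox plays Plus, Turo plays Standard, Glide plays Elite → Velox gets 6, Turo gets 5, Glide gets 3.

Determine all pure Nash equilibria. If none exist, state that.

(Standard, Budget, Premium): Velox gets 8, best alternative 6; Turo gets 9, best alternative 8; Glide gets 8, best alternative 0. No profitable deviation — NE.
(Standard, Budget, Elite): Velox can switch to Plus (3 → 4). Not NE.
(Standard, Standard, Premium): Turo can switch to Budget (8 → 9). Not NE.
(Standard, Standard, Elite): Velox gets 9, best alternative 6; Turo gets 9, best alternative 4; Glide gets 6, best alternative 0. No profitable deviation — NE.
(Plus, Budget, Premium): Velox can switch to Standard (6 → 8). Not NE.
(Plus, Budget, Elite): Velox gets 4, best alternative 3; Turo gets 8, best alternative 5; Glide gets 5, best alternative 1. No profitable deviation — NE.
(Plus, Standard, Premium): Velox can switch to Standard (8 → 9). Not NE.
(Plus, Standard, Elite): Velox can switch to Standard (6 → 9). Not NE.

Pure-strategy Nash equilibria: (Standard, Budget, Premium), (Standard, Standard, Elite), (Plus, Budget, Elite)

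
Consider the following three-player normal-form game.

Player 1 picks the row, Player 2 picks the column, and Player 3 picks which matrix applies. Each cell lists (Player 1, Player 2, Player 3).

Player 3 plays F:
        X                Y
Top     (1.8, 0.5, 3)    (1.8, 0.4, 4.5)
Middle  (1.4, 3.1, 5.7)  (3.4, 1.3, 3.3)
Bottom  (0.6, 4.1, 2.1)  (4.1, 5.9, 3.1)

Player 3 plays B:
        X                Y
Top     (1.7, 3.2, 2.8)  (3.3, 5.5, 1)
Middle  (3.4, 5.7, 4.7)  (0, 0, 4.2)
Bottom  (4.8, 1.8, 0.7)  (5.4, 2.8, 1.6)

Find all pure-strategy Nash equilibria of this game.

(Top, X, F) and (Bottom, Y, F)

For each strategy profile, look for a profitable unilateral deviation.
(Top, X, F): Player 1 gets 1.8, best alternative 1.4; Player 2 gets 0.5, best alternative 0.4; Player 3 gets 3, best alternative 2.8. No profitable deviation — NE.
(Top, X, B): Player 1 can switch to Middle (1.7 → 3.4). Not NE.
(Top, Y, F): Player 1 can switch to Middle (1.8 → 3.4). Not NE.
(Top, Y, B): Player 1 can switch to Bottom (3.3 → 5.4). Not NE.
(Middle, X, F): Player 1 can switch to Top (1.4 → 1.8). Not NE.
(Middle, X, B): Player 1 can switch to Bottom (3.4 → 4.8). Not NE.
(Middle, Y, F): Player 1 can switch to Bottom (3.4 → 4.1). Not NE.
(Middle, Y, B): Player 1 can switch to Top (0 → 3.3). Not NE.
(Bottom, X, F): Player 1 can switch to Top (0.6 → 1.8). Not NE.
(Bottom, X, B): Player 2 can switch to Y (1.8 → 2.8). Not NE.
(Bottom, Y, F): Player 1 gets 4.1, best alternative 3.4; Player 2 gets 5.9, best alternative 4.1; Player 3 gets 3.1, best alternative 1.6. No profitable deviation — NE.
(Bottom, Y, B): Player 3 can switch to F (1.6 → 3.1). Not NE.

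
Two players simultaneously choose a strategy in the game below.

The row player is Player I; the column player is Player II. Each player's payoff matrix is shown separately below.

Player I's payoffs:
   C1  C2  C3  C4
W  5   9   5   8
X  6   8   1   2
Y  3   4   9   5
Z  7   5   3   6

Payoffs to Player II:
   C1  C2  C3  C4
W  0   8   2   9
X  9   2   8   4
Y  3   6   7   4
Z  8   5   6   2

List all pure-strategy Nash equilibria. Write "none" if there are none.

(W, C4); (Y, C3); (Z, C1)

(W, C1): Player I can switch to X (5 → 6). Not NE.
(W, C2): Player II can switch to C4 (8 → 9). Not NE.
(W, C3): Player I can switch to Y (5 → 9). Not NE.
(W, C4): Player I gets 8, best alternative 6; Player II gets 9, best alternative 8. No profitable deviation — NE.
(X, C1): Player I can switch to Z (6 → 7). Not NE.
(X, C2): Player I can switch to W (8 → 9). Not NE.
(X, C3): Player I can switch to W (1 → 5). Not NE.
(X, C4): Player I can switch to W (2 → 8). Not NE.
(Y, C1): Player I can switch to W (3 → 5). Not NE.
(Y, C2): Player I can switch to W (4 → 9). Not NE.
(Y, C3): Player I gets 9, best alternative 5; Player II gets 7, best alternative 6. No profitable deviation — NE.
(Y, C4): Player I can switch to W (5 → 8). Not NE.
(Z, C1): Player I gets 7, best alternative 6; Player II gets 8, best alternative 6. No profitable deviation — NE.
(The remaining 3 profiles each have a profitable deviation by the same check.)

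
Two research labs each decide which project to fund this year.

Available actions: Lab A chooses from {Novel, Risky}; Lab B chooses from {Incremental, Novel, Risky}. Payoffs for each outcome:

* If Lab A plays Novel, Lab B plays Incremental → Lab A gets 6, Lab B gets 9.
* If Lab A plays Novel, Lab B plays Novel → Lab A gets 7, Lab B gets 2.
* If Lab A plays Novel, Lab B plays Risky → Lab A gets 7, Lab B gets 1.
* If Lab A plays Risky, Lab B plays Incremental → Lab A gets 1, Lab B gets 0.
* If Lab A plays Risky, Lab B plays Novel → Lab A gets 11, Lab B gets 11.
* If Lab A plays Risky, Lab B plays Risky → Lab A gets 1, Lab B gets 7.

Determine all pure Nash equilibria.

The pure Nash equilibria are (Novel, Incremental) and (Risky, Novel).

Lab A against Incremental: payoffs 6, 1 → best response Novel.
Lab A against Novel: payoffs 7, 11 → best response Risky.
Lab A against Risky: payoffs 7, 1 → best response Novel.
Lab B against Novel: payoffs 9, 2, 1 → best response Incremental.
Lab B against Risky: payoffs 0, 11, 7 → best response Novel.
Mutual best responses: (Novel, Incremental); (Risky, Novel).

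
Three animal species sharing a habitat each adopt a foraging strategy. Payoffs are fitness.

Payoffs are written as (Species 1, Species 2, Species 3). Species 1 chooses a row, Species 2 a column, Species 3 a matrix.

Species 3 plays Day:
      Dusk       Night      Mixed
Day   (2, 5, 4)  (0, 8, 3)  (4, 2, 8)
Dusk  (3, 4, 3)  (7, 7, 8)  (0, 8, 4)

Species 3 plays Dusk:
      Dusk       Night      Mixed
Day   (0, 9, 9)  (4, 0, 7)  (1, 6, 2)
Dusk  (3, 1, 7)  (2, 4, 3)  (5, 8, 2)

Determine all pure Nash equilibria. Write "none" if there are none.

none

(Day, Dusk, Day): Species 1 can switch to Dusk (2 → 3). Not NE.
(Day, Dusk, Dusk): Species 1 can switch to Dusk (0 → 3). Not NE.
(Day, Night, Day): Species 1 can switch to Dusk (0 → 7). Not NE.
(Day, Night, Dusk): Species 2 can switch to Dusk (0 → 9). Not NE.
(Day, Mixed, Day): Species 2 can switch to Dusk (2 → 5). Not NE.
(Day, Mixed, Dusk): Species 1 can switch to Dusk (1 → 5). Not NE.
(Dusk, Dusk, Day): Species 2 can switch to Night (4 → 7). Not NE.
(Dusk, Dusk, Dusk): Species 2 can switch to Night (1 → 4). Not NE.
(The remaining 4 profiles each have a profitable deviation by the same check.)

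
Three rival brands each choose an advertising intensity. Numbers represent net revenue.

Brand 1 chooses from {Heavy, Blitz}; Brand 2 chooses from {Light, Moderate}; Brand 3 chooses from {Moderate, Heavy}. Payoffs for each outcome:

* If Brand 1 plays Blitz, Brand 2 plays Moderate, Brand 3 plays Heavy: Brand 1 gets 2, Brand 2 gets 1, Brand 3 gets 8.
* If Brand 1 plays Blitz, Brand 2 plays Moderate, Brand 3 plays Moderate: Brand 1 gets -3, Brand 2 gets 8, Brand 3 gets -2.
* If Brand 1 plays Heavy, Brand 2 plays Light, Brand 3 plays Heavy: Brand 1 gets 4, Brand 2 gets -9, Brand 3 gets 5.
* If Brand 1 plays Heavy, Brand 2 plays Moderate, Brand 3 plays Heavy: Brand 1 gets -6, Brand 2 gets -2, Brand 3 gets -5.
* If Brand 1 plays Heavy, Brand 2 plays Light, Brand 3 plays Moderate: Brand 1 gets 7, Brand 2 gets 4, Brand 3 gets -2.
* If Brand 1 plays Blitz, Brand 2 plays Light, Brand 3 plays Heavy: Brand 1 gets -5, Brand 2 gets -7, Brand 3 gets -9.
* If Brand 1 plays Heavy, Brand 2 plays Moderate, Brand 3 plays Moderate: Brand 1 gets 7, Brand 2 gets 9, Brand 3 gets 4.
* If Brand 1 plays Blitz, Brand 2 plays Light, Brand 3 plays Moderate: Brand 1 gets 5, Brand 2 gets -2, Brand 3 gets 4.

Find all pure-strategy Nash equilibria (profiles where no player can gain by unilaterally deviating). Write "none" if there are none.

(Heavy, Moderate, Moderate); (Blitz, Moderate, Heavy)

Brand 1 against (Light, Moderate): payoffs 7, 5 → best response Heavy.
Brand 1 against (Light, Heavy): payoffs 4, -5 → best response Heavy.
Brand 1 against (Moderate, Moderate): payoffs 7, -3 → best response Heavy.
Brand 1 against (Moderate, Heavy): payoffs -6, 2 → best response Blitz.
Brand 2 against (Heavy, Moderate): payoffs 4, 9 → best response Moderate.
Brand 2 against (Heavy, Heavy): payoffs -9, -2 → best response Moderate.
Brand 2 against (Blitz, Moderate): payoffs -2, 8 → best response Moderate.
Brand 2 against (Blitz, Heavy): payoffs -7, 1 → best response Moderate.
Brand 3 against (Heavy, Light): payoffs -2, 5 → best response Heavy.
Brand 3 against (Heavy, Moderate): payoffs 4, -5 → best response Moderate.
Brand 3 against (Blitz, Light): payoffs 4, -9 → best response Moderate.
Brand 3 against (Blitz, Moderate): payoffs -2, 8 → best response Heavy.
Mutual best responses: (Heavy, Moderate, Moderate); (Blitz, Moderate, Heavy).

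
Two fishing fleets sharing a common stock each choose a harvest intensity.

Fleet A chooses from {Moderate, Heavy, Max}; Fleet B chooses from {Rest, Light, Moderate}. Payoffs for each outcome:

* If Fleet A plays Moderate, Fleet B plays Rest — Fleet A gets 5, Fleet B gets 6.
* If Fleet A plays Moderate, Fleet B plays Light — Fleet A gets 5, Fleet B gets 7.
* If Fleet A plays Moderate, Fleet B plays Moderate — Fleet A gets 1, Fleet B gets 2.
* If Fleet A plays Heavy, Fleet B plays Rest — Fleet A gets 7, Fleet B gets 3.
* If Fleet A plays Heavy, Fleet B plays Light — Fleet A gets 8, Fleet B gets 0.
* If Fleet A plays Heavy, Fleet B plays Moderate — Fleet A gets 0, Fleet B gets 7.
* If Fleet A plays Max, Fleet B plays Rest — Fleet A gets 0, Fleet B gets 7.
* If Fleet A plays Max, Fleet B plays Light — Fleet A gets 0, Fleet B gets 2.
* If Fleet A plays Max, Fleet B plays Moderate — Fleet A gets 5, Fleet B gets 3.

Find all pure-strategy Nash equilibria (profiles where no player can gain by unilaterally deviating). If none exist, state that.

Check each profile: it is a Nash equilibrium iff no player can strictly gain by switching unilaterally.
(Moderate, Rest): Fleet A can switch to Heavy (5 → 7). Not NE.
(Moderate, Light): Fleet A can switch to Heavy (5 → 8). Not NE.
(Moderate, Moderate): Fleet A can switch to Max (1 → 5). Not NE.
(Heavy, Rest): Fleet B can switch to Moderate (3 → 7). Not NE.
(Heavy, Light): Fleet B can switch to Rest (0 → 3). Not NE.
(Heavy, Moderate): Fleet A can switch to Moderate (0 → 1). Not NE.
(Max, Rest): Fleet A can switch to Moderate (0 → 5). Not NE.
(Max, Light): Fleet A can switch to Moderate (0 → 5). Not NE.
(Max, Moderate): Fleet B can switch to Rest (3 → 7). Not NE.

none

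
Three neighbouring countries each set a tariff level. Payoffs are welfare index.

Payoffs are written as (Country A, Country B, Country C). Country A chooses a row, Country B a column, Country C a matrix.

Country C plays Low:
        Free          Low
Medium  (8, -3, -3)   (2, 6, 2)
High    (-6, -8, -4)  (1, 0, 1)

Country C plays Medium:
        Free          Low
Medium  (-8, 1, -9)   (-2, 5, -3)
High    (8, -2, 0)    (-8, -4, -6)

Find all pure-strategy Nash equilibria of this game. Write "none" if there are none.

Country A against (Free, Low): payoffs 8, -6 → best response Medium.
Country A against (Free, Medium): payoffs -8, 8 → best response High.
Country A against (Low, Low): payoffs 2, 1 → best response Medium.
Country A against (Low, Medium): payoffs -2, -8 → best response Medium.
Country B against (Medium, Low): payoffs -3, 6 → best response Low.
Country B against (Medium, Medium): payoffs 1, 5 → best response Low.
Country B against (High, Low): payoffs -8, 0 → best response Low.
Country B against (High, Medium): payoffs -2, -4 → best response Free.
Country C against (Medium, Free): payoffs -3, -9 → best response Low.
Country C against (Medium, Low): payoffs 2, -3 → best response Low.
Country C against (High, Free): payoffs -4, 0 → best response Medium.
Country C against (High, Low): payoffs 1, -6 → best response Low.
Mutual best responses: (Medium, Low, Low); (High, Free, Medium).

(Medium, Low, Low) and (High, Free, Medium)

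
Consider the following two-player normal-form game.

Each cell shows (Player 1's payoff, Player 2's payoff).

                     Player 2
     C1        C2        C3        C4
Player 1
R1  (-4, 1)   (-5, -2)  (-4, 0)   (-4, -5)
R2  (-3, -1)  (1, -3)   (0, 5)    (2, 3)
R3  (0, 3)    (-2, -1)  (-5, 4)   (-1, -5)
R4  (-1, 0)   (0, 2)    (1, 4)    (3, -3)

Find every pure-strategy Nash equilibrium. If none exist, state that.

(R1, C1): Player 1 can switch to R2 (-4 → -3). Not NE.
(R1, C2): Player 1 can switch to R2 (-5 → 1). Not NE.
(R1, C3): Player 1 can switch to R2 (-4 → 0). Not NE.
(R1, C4): Player 1 can switch to R2 (-4 → 2). Not NE.
(R2, C1): Player 1 can switch to R3 (-3 → 0). Not NE.
(R2, C2): Player 2 can switch to C1 (-3 → -1). Not NE.
(R2, C3): Player 1 can switch to R4 (0 → 1). Not NE.
(R2, C4): Player 1 can switch to R4 (2 → 3). Not NE.
(R3, C1): Player 2 can switch to C3 (3 → 4). Not NE.
(R3, C2): Player 1 can switch to R2 (-2 → 1). Not NE.
(R3, C3): Player 1 can switch to R1 (-5 → -4). Not NE.
(R3, C4): Player 1 can switch to R2 (-1 → 2). Not NE.
(R4, C3): Player 1 gets 1, best alternative 0; Player 2 gets 4, best alternative 2. No profitable deviation — NE.
(The remaining 3 profiles each have a profitable deviation by the same check.)

The unique pure-strategy Nash equilibrium is (R4, C3).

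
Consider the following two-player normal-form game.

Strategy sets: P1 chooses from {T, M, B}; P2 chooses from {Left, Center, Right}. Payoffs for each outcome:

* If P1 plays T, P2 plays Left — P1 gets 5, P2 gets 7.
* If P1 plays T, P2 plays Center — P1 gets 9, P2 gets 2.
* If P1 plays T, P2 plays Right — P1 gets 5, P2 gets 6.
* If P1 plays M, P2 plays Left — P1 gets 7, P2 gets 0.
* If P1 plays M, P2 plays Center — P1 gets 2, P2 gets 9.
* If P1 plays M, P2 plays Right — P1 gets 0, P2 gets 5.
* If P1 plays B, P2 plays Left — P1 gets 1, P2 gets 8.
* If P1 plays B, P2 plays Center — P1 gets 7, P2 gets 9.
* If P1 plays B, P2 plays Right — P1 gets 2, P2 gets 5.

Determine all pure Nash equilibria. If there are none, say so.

No pure-strategy Nash equilibrium.

Mark each player's best response to every combination of opponents' strategies; a profile where every player is best-responding is a pure Nash equilibrium.
P1 against Left: payoffs 5, 7, 1 → best response M.
P1 against Center: payoffs 9, 2, 7 → best response T.
P1 against Right: payoffs 5, 0, 2 → best response T.
P2 against T: payoffs 7, 2, 6 → best response Left.
P2 against M: payoffs 0, 9, 5 → best response Center.
P2 against B: payoffs 8, 9, 5 → best response Center.
No profile is a mutual best response for all players.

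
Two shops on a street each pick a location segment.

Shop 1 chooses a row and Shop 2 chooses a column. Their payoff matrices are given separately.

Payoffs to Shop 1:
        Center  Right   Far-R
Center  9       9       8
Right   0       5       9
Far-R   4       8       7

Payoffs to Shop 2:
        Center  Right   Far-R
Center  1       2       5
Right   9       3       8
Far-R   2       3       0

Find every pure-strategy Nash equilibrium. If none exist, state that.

Mark each player's best response to every combination of opponents' strategies; a profile where every player is best-responding is a pure Nash equilibrium.
Shop 1 against Center: payoffs 9, 0, 4 → best response Center.
Shop 1 against Right: payoffs 9, 5, 8 → best response Center.
Shop 1 against Far-R: payoffs 8, 9, 7 → best response Right.
Shop 2 against Center: payoffs 1, 2, 5 → best response Far-R.
Shop 2 against Right: payoffs 9, 3, 8 → best response Center.
Shop 2 against Far-R: payoffs 2, 3, 0 → best response Right.
No profile is a mutual best response for all players.

There is no pure-strategy Nash equilibrium.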